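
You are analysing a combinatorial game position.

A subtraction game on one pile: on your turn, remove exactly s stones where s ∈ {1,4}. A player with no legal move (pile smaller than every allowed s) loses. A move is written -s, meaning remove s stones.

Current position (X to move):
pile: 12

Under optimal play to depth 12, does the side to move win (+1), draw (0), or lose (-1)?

value(12, X) = -1

p1 X@[12]: -1[11]-1* -4[8]-1
p2 O@[11]: -1[10]+1* -4[7]+1
p3 X@[10]: -1[9]-1* -4[6]-1
p4 O@[9]: -1[8]-1 -4[5]+1*
p5 X@[5]: -1[4]-1* -4[1]-1
p6 O@[4]: -1[3]-1 -4[0]+1*
p7 X@[0] terminal -1; root [12] d12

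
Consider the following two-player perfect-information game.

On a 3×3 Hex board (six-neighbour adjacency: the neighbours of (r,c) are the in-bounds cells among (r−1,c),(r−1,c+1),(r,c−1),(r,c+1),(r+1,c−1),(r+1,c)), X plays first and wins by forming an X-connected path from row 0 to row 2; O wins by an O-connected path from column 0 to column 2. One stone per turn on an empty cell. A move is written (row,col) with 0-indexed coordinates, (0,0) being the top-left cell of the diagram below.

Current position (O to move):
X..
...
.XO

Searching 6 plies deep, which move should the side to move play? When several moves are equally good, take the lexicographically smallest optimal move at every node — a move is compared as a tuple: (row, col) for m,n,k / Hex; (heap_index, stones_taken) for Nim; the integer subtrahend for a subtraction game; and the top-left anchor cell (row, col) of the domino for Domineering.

O's best at [X../.../.XO]: (1,1)

p1 O@[X../.../.XO]: (0,1)[XO./.../.XO]-1 (0,2)[X.O/.../.XO]-1 (1,0)[X../O../.XO]-1 (1,1)[X../.O./.XO]+1* (1,2)[X../..O/.XO]-1 (2,0)[X../.../OXO]-1
p2 X@[X../.O./.XO]: (0,1)[XX./.O./.XO]-1* (0,2)[X.X/.O./.XO]-1 (1,0)[X../XO./.XO]-1 (1,2)[X../.OX/.XO]-1 (2,0)[X../.O./XXO]-1
p3 O@[XX./.O./.XO]: (0,2)[XXO/.O./.XO]+1* (1,0)[XX./OO./.XO]+1 (1,2)[XX./.OO/.XO]+1 (2,0)[XX./.O./OXO]+1
p4 X@[XXO/.O./.XO]: (1,0)[XXO/XO./.XO]-1* (1,2)[XXO/.OX/.XO]-1 (2,0)[XXO/.O./XXO]-1
p5 O@[XXO/XO./.XO]: (1,2)[XXO/XOO/.XO]-1 (2,0)[XXO/XO./OXO]+1*
p6 X@[XXO/XO./OXO] terminal -1; root [X../.../.XO] d6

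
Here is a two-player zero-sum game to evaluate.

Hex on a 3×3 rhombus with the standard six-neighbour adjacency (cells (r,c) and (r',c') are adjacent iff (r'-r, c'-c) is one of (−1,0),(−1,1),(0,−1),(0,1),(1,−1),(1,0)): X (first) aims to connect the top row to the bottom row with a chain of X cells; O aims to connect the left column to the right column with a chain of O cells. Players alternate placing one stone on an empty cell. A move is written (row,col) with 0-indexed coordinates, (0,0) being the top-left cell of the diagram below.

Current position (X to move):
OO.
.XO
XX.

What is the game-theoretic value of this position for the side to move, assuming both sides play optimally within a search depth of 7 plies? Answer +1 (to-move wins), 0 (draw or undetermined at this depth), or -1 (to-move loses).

[OO./.XO/XX.] X move#1: (0,2):+1/OOX/.XO/XX.*, (1,0):-1/OO./XXO/XX., (2,2):-1/OO./.XO/XXX
[OOX/.XO/XX.] end (terminal -1, O#2); searched OO./.XO/XX. to 7

value(OO./.XO/XX., X) = +1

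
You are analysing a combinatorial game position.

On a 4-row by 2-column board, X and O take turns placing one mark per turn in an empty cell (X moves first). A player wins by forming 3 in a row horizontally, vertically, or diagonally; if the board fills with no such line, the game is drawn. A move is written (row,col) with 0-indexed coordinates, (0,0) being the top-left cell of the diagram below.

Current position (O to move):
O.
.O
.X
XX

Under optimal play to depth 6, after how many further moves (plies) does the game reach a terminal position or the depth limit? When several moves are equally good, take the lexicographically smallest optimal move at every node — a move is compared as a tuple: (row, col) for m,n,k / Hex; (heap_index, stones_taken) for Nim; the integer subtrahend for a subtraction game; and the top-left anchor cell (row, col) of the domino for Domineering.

PV length from [O./.O/.X/XX]: 3 plies

p1 O@[O./.O/.X/XX]: (0,1)[OO/.O/.X/XX]+0* (1,0)[O./OO/.X/XX]+0 (2,0)[O./.O/OX/XX]+0
p2 X@[OO/.O/.X/XX]: (1,0)[OO/XO/.X/XX]+0* (2,0)[OO/.O/XX/XX]+0
p3 O@[OO/XO/.X/XX]: (2,0)[OO/XO/OX/XX]+0*
p4 X@[OO/XO/OX/XX] terminal +0; root [O./.O/.X/XX] d6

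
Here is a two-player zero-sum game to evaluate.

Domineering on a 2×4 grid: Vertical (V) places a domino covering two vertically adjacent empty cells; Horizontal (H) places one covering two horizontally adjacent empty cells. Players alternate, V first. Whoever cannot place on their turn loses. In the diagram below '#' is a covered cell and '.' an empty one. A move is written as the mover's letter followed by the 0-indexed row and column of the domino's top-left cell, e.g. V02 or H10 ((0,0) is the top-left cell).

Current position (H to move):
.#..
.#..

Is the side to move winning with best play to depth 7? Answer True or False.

H winning at [.#../.#..]: True

ply 1, H at .#../.#.. | H02=+1→.###/.#..*; H12=+1→.#../.###
ply 2, V at .###/.#.. | V00=-1→####/##..*
ply 3, H at ####/##.. | H12=+1→####/####*
ply 4: ####/#### is terminal -1 (V); from .#../.#.. depth 7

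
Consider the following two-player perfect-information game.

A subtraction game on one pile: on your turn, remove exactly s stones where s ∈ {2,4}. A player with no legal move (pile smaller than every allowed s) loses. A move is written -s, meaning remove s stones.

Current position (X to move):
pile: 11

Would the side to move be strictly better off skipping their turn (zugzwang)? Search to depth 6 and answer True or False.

zugzwang(11, X) = False

p1 X@[11]: -2[9]-1 -4[7]+1*
p2 O@[7]: -2[5]-1* -4[3]-1
p3 X@[5]: -2[3]-1 -4[1]+1*
p4 O@[1] terminal -1; root [11] d6
if X skipped the turn, O would face:
~ p1 O@[11]: -2[9]-1 -4[7]+1*
~ p2 X@[7]: -2[5]-1* -4[3]-1
~ p3 O@[5]: -2[3]-1 -4[1]+1*
~ p4 X@[1] terminal -1; root [11] d6
compare (X): move=+1 vs pass=-1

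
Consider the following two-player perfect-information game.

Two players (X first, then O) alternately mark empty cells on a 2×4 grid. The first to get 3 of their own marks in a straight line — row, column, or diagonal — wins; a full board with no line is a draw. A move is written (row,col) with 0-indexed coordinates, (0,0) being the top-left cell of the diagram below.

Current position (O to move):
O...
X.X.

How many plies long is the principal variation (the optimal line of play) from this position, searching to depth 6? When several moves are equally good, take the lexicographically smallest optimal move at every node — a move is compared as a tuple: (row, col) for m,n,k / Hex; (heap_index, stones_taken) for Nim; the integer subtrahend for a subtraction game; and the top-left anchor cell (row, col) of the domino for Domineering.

ply 1, O at O.../X.X. | (0,1)=-1→OO../X.X.; (0,2)=-1→O.O./X.X.; (0,3)=-1→O..O/X.X.; (1,1)=+0→O.../XOX.*; (1,3)=-1→O.../X.XO
ply 2, X at O.../XOX. | (0,1)=+0→OX../XOX.*; (0,2)=+0→O.X./XOX.; (0,3)=+0→O..X/XOX.; (1,3)=+0→O.../XOXX
ply 3, O at OX../XOX. | (0,2)=+0→OXO./XOX.*; (0,3)=+0→OX.O/XOX.; (1,3)=+0→OX../XOXO
ply 4, X at OXO./XOX. | (0,3)=+0→OXOX/XOX.*; (1,3)=+0→OXO./XOXX
ply 5, O at OXOX/XOX. | (1,3)=+0→OXOX/XOXO*
ply 6: OXOX/XOXO is terminal +0 (X); from O.../X.X. depth 6

PV length from [O.../X.X.]: 5 plies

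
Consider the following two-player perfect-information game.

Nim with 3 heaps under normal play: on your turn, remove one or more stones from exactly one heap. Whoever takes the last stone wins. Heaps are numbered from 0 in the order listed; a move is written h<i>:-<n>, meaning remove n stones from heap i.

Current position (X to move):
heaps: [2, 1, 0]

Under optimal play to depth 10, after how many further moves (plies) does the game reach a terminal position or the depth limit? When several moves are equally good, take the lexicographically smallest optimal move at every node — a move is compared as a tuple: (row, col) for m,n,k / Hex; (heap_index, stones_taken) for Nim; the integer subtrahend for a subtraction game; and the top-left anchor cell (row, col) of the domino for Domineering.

[(2,1,0)] X move#1: h0:-1:+1/(1,1,0)*, h0:-2:-1/(0,1,0), h1:-1:-1/(2,0,0)
[(1,1,0)] O move#2: h0:-1:-1/(0,1,0)*, h1:-1:-1/(1,0,0)
[(0,1,0)] X move#3: h1:-1:+1/(0,0,0)*
[(0,0,0)] end (terminal -1, O#4); searched (2,1,0) to 10

PV length from [(2,1,0)]: 3 plies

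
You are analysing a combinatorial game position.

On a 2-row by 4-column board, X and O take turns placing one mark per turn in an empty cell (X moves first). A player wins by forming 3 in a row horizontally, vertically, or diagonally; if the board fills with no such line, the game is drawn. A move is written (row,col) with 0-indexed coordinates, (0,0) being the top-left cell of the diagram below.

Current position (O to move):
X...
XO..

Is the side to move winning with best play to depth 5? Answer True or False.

ply 1, O at X.../XO.. | (0,1)=+0→XO../XO..*; (0,2)=+0→X.O./XO..; (0,3)=+0→X..O/XO..; (1,2)=+0→X.../XOO.; (1,3)=+0→X.../XO.O
ply 2, X at XO../XO.. | (0,2)=+0→XOX./XO..*; (0,3)=+0→XO.X/XO..; (1,2)=+0→XO../XOX.; (1,3)=+0→XO../XO.X
ply 3, O at XOX./XO.. | (0,3)=+0→XOXO/XO..*; (1,2)=+0→XOX./XOO.; (1,3)=+0→XOX./XO.O
ply 4, X at XOXO/XO.. | (1,2)=+0→XOXO/XOX.*; (1,3)=+0→XOXO/XO.X
ply 5, O at XOXO/XOX. | (1,3)=+0→XOXO/XOXO*
ply 6: XOXO/XOXO is terminal +0 (X); from X.../XO.. depth 5

O winning at [X.../XO..]: False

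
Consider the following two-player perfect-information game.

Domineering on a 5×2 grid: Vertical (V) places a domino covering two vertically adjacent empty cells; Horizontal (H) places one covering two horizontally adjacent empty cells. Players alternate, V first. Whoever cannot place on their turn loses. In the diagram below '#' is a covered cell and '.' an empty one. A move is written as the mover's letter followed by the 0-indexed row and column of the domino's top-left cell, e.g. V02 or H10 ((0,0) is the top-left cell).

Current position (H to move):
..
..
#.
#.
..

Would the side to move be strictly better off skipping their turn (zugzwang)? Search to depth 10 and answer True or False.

p1 H@[../../#./#./..]: H00[##/../#./#./..]+1* H10[../##/#./#./..]+1 H40[../../#./#./##]-1
p2 V@[##/../#./#./..]: V11[##/.#/##/#./..]-1* V21[##/../##/##/..]-1 V31[##/../#./##/.#]-1
p3 H@[##/.#/##/#./..]: H40[##/.#/##/#./##]+1*
p4 V@[##/.#/##/#./##] terminal -1; root [../../#./#./..] d10
if H skipped the turn, V would face:
~ p1 V@[../../#./#./..]: V00[#./#./#./#./..]+1* V01[.#/.#/#./#./..]+1 V11[../.#/##/#./..]+1 V21[../../##/##/..]-1 V31[../../#./##/.#]-1
~ p2 H@[#./#./#./#./..]: H40[#./#./#./#./##]-1*
~ p3 V@[#./#./#./#./##]: V01[##/##/#./#./##]+1* V11[#./##/##/#./##]+1 V21[#./#./##/##/##]+1
~ p4 H@[##/##/#./#./##] terminal -1; root [../../#./#./..] d10
compare (H): move=+1 vs pass=-1

zugzwang(../../#./#./.., H) = False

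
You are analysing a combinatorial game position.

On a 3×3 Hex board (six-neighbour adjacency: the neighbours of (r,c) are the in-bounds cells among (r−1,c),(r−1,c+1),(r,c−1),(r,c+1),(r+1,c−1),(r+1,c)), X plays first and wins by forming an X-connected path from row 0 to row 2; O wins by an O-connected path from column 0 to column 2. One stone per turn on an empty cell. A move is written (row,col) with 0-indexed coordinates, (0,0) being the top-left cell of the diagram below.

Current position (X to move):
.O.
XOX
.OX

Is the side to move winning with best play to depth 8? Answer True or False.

X winning at [.O./XOX/.OX]: True

[.O./XOX/.OX] X move#1: (0,0):+1/XO./XOX/.OX*, (0,2):+1/.OX/XOX/.OX, (2,0):+1/.O./XOX/XOX
[XO./XOX/.OX] O move#2: (0,2):-1/XOO/XOX/.OX*, (2,0):-1/XO./XOX/OOX
[XOO/XOX/.OX] X move#3: (2,0):+1/XOO/XOX/XOX*
[XOO/XOX/XOX] end (terminal -1, O#4); searched .O./XOX/.OX to 8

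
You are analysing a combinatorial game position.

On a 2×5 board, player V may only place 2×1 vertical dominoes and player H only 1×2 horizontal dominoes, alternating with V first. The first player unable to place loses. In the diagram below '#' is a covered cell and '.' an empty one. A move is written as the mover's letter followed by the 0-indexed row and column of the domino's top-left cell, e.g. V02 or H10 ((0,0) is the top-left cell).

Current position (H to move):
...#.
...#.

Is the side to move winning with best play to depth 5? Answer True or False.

p1 H@[...#./...#.]: H00[##.#./...#.]-1* H01[.###./...#.]-1 H10[...#./##.#.]-1 H11[...#./.###.]-1
p2 V@[##.#./...#.]: V02[####./..##.]+1* V04[##.##/...##]-1
p3 H@[####./..##.]: H10[####./####.]-1*
p4 V@[####./####.]: V04[#####/#####]+1*
p5 H@[#####/#####] terminal -1; root [...#./...#.] d5

H winning at [...#./...#.]: False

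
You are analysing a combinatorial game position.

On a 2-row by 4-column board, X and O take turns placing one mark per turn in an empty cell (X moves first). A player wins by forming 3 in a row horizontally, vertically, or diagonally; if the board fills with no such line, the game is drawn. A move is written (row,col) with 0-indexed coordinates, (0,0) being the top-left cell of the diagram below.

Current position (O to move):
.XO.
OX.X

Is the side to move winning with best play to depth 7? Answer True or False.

O winning at [.XO./OX.X]: False

ply 1, O at .XO./OX.X | (0,0)=-1→OXO./OX.X; (0,3)=-1→.XOO/OX.X; (1,2)=+0→.XO./OXOX*
ply 2, X at .XO./OXOX | (0,0)=+0→XXO./OXOX*; (0,3)=+0→.XOX/OXOX
ply 3, O at XXO./OXOX | (0,3)=+0→XXOO/OXOX*
ply 4: XXOO/OXOX is terminal +0 (X); from .XO./OX.X depth 7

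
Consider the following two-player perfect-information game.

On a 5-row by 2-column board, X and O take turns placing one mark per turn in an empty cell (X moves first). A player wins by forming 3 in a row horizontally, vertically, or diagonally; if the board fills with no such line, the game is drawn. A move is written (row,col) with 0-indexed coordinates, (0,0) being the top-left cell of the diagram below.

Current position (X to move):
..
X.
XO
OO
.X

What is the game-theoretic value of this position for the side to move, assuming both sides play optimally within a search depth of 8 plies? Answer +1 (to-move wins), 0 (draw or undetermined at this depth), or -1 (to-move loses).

p1 X@[../X./XO/OO/.X]: (0,0)[X./X./XO/OO/.X]+1* (0,1)[.X/X./XO/OO/.X]-1 (1,1)[../XX/XO/OO/.X]+0 (4,0)[../X./XO/OO/XX]-1
p2 O@[X./X./XO/OO/.X] terminal -1; root [../X./XO/OO/.X] d8

value(../X./XO/OO/.X, X) = +1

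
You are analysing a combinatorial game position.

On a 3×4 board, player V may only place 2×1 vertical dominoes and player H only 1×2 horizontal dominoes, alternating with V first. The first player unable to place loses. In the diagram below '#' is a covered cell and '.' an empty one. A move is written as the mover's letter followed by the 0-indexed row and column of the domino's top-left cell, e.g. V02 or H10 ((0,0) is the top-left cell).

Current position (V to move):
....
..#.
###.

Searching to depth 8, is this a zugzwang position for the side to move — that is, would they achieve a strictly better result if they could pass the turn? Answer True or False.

p1 V@[..../..#./###.]: V00[#.../#.#./###.]+1* V01[.#../.##./###.]+1 V03[...#/..##/###.]-1 V13[..../..##/####]-1
p2 H@[#.../#.#./###.]: H01[###./#.#./###.]-1* H02[#.##/#.#./###.]-1
p3 V@[###./#.#./###.]: V03[####/#.##/###.]+1* V13[###./#.##/####]+1
p4 H@[####/#.##/###.] terminal -1; root [..../..#./###.] d8
pass branch (H moves first from the same position):
  | p1 H@[..../..#./###.]: H00[##../..#./###.]+1* H01[.##./..#./###.]-1 H02[..##/..#./###.]-1 H10[..../###./###.]+1
  | p2 V@[##../..#./###.]: V03[##.#/..##/###.]-1* V13[##../..##/####]-1
  | p3 H@[##.#/..##/###.]: H10[##.#/####/###.]+1*
  | p4 V@[##.#/####/###.] terminal -1; root [..../..#./###.] d8
V moving scores +1; V passing scores -1

zugzwang(..../..#./###., V) = False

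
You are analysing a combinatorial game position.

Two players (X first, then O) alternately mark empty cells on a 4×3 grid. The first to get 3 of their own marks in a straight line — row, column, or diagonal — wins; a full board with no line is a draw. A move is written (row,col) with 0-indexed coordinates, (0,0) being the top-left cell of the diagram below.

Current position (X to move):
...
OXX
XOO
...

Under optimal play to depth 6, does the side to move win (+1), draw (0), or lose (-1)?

value(.../OXX/XOO/..., X) = +1

p1 X@[.../OXX/XOO/...]: (0,0)[X../OXX/XOO/...]-1 (0,1)[.X./OXX/XOO/...]-1 (0,2)[..X/OXX/XOO/...]+1* (3,0)[.../OXX/XOO/X..]-1 (3,1)[.../OXX/XOO/.X.]-1 (3,2)[.../OXX/XOO/..X]+0
p2 O@[..X/OXX/XOO/...] terminal -1; root [.../OXX/XOO/...] d6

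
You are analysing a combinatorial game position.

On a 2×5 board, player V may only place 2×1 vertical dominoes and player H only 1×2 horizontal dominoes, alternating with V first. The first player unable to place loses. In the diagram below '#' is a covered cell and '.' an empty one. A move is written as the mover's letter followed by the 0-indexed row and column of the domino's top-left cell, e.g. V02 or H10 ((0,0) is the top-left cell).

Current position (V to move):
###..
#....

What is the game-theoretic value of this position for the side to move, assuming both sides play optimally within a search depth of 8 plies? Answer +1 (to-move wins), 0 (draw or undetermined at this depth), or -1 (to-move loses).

ply 1, V at ###../#.... | V03=+1→####./#..#.*; V04=-1→###.#/#...#
ply 2, H at ####./#..#. | H11=-1→####./####.*
ply 3, V at ####./####. | V04=+1→#####/#####*
ply 4: #####/##### is terminal -1 (H); from ###../#.... depth 8

value(###../#...., V) = +1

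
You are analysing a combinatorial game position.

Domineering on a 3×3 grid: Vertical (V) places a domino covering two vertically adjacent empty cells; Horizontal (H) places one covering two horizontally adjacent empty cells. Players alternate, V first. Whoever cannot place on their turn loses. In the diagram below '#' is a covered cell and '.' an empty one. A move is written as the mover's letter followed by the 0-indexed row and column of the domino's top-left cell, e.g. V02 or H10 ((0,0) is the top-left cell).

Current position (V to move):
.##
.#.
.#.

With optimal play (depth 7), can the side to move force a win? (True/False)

V winning at [.##/.#./.#.]: True

[.##/.#./.#.] V move#1: V00:+1/###/##./.#.*, V10:+1/.##/##./##., V12:+1/.##/.##/.##
[###/##./.#.] end (terminal -1, H#2); searched .##/.#./.#. to 7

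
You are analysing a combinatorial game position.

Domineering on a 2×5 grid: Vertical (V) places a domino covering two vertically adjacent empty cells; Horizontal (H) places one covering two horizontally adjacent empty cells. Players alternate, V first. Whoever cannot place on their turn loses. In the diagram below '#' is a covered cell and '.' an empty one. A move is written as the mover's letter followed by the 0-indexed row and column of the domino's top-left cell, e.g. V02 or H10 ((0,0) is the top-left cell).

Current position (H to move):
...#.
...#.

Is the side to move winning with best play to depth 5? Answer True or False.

p1 H@[...#./...#.]: H00[##.#./...#.]-1* H01[.###./...#.]-1 H10[...#./##.#.]-1 H11[...#./.###.]-1
p2 V@[##.#./...#.]: V02[####./..##.]+1* V04[##.##/...##]-1
p3 H@[####./..##.]: H10[####./####.]-1*
p4 V@[####./####.]: V04[#####/#####]+1*
p5 H@[#####/#####] terminal -1; root [...#./...#.] d5

H winning at [...#./...#.]: False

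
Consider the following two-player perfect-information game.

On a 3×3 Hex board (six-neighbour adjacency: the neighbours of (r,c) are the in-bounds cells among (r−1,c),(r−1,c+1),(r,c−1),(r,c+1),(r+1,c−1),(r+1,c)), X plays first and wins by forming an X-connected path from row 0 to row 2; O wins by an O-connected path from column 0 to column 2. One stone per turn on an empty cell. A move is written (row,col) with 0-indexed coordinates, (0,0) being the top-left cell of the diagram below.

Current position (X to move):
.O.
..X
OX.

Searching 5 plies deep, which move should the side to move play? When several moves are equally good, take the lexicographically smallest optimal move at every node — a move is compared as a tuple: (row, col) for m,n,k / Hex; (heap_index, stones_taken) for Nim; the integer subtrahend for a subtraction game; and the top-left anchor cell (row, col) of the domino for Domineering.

X's best at [.O./..X/OX.]: (0,2)

[.O./..X/OX.] X move#1: (0,0):-1/XO./..X/OX., (0,2):+1/.OX/..X/OX.*, (1,0):-1/.O./X.X/OX., (1,1):-1/.O./.XX/OX., (2,2):-1/.O./..X/OXX
[.OX/..X/OX.] end (terminal -1, O#2); searched .O./..X/OX. to 5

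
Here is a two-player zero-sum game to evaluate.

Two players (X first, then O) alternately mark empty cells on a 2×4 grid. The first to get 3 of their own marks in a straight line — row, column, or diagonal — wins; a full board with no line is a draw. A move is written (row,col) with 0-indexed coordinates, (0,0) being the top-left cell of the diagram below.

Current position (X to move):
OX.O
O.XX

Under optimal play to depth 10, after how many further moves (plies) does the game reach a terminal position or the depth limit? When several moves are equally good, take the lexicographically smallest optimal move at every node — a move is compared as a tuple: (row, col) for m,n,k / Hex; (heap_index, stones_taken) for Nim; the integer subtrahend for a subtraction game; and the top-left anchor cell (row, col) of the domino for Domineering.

PV length from [OX.O/O.XX]: 1 ply

p1 X@[OX.O/O.XX]: (0,2)[OXXO/O.XX]+0 (1,1)[OX.O/OXXX]+1*
p2 O@[OX.O/OXXX] terminal -1; root [OX.O/O.XX] d10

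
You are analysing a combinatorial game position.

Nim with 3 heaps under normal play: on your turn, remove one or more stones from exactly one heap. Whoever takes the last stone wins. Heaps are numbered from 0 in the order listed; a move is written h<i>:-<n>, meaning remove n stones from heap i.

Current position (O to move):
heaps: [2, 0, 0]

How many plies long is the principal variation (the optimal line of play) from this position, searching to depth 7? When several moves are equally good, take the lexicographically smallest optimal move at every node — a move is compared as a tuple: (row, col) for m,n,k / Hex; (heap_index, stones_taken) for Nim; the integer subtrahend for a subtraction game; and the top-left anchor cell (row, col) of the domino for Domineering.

ply 1, O at (2,0,0) | h0:-1=-1→(1,0,0); h0:-2=+1→(0,0,0)*
ply 2: (0,0,0) is terminal -1 (X); from (2,0,0) depth 7

PV length from [(2,0,0)]: 1 ply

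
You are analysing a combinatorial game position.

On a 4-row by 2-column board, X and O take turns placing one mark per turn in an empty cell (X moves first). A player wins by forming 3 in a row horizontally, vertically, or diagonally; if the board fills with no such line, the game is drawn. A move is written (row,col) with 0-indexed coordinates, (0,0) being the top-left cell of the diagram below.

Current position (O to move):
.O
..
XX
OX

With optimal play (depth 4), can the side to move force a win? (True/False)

O winning at [.O/../XX/OX]: False

[.O/../XX/OX] O move#1: (0,0):-1/OO/../XX/OX, (1,0):-1/.O/O./XX/OX, (1,1):+0/.O/.O/XX/OX*
[.O/.O/XX/OX] X move#2: (0,0):+0/XO/.O/XX/OX*, (1,0):+0/.O/XO/XX/OX
[XO/.O/XX/OX] O move#3: (1,0):+0/XO/OO/XX/OX*
[XO/OO/XX/OX] end (terminal +0, X#4); searched .O/../XX/OX to 4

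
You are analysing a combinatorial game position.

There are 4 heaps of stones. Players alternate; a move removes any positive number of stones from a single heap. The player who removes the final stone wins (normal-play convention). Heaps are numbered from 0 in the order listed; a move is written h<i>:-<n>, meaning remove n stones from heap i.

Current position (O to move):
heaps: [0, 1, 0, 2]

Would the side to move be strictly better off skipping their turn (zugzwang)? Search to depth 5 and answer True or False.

zugzwang((0,1,0,2), O) = False

ply 1, O at (0,1,0,2) | h1:-1=-1→(0,0,0,2); h3:-1=+1→(0,1,0,1)*; h3:-2=-1→(0,1,0,0)
ply 2, X at (0,1,0,1) | h1:-1=-1→(0,0,0,1)*; h3:-1=-1→(0,1,0,0)
ply 3, O at (0,0,0,1) | h3:-1=+1→(0,0,0,0)*
ply 4: (0,0,0,0) is terminal -1 (X); from (0,1,0,2) depth 5
suppose O passes — search the same position with X to move:
pass> ply 1, X at (0,1,0,2) | h1:-1=-1→(0,0,0,2); h3:-1=+1→(0,1,0,1)*; h3:-2=-1→(0,1,0,0)
pass> ply 2, O at (0,1,0,1) | h1:-1=-1→(0,0,0,1)*; h3:-1=-1→(0,1,0,0)
pass> ply 3, X at (0,0,0,1) | h3:-1=+1→(0,0,0,0)*
pass> ply 4: (0,0,0,0) is terminal -1 (O); from (0,1,0,2) depth 5
for O: play +1, pass -1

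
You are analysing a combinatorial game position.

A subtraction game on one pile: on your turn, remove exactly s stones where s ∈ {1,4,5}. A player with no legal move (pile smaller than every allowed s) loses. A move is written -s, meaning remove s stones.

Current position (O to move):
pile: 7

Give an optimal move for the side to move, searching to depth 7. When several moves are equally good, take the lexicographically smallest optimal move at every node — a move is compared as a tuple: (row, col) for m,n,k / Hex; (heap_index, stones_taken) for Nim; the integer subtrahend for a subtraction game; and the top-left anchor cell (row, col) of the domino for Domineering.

O's best at [7]: -5

p1 O@[7]: -1[6]-1 -4[3]-1 -5[2]+1*
p2 X@[2]: -1[1]-1*
p3 O@[1]: -1[0]+1*
p4 X@[0] terminal -1; root [7] d7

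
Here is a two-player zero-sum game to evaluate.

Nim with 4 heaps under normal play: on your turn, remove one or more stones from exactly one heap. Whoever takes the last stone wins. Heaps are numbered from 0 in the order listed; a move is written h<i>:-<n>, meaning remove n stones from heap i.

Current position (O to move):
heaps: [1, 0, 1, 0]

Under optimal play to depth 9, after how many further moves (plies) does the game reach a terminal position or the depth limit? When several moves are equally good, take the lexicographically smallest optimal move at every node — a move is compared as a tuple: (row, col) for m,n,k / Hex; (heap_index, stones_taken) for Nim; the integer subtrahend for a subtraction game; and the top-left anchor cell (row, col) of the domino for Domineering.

p1 O@[(1,0,1,0)]: h0:-1[(0,0,1,0)]-1* h2:-1[(1,0,0,0)]-1
p2 X@[(0,0,1,0)]: h2:-1[(0,0,0,0)]+1*
p3 O@[(0,0,0,0)] terminal -1; root [(1,0,1,0)] d9

PV length from [(1,0,1,0)]: 2 plies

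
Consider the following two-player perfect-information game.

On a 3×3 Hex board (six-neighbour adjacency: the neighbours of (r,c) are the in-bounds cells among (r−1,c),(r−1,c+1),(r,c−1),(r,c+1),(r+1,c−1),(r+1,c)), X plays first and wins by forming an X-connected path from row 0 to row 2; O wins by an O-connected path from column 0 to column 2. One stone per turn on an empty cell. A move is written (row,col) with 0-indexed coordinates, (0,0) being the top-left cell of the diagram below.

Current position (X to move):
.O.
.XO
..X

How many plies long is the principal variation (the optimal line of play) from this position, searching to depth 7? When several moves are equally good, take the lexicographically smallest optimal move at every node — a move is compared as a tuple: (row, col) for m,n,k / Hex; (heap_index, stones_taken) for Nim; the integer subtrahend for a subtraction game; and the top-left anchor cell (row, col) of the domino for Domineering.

[.O./.XO/..X] X move#1: (0,0):+1/XO./.XO/..X*, (0,2):+1/.OX/.XO/..X, (1,0):+1/.O./XXO/..X, (2,0):-1/.O./.XO/X.X, (2,1):-1/.O./.XO/.XX
[XO./.XO/..X] O move#2: (0,2):-1/XOO/.XO/..X*, (1,0):-1/XO./OXO/..X, (2,0):-1/XO./.XO/O.X, (2,1):-1/XO./.XO/.OX
[XOO/.XO/..X] X move#3: (1,0):+1/XOO/XXO/..X*, (2,0):-1/XOO/.XO/X.X, (2,1):-1/XOO/.XO/.XX
[XOO/XXO/..X] O move#4: (2,0):-1/XOO/XXO/O.X*, (2,1):-1/XOO/XXO/.OX
[XOO/XXO/O.X] X move#5: (2,1):+1/XOO/XXO/OXX*
[XOO/XXO/OXX] end (terminal -1, O#6); searched .O./.XO/..X to 7

PV length from [.O./.XO/..X]: 5 plies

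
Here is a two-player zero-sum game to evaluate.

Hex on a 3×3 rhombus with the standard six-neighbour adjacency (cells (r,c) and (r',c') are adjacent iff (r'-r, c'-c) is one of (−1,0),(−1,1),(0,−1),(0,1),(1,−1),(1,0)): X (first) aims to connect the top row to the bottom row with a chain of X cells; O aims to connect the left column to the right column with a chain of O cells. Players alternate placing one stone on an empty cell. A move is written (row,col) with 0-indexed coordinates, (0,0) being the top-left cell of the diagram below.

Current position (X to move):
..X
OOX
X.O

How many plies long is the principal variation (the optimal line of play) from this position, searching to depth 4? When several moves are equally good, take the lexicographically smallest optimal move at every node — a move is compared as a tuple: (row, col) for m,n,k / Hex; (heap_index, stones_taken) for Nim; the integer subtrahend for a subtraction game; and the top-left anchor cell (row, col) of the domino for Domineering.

PV length from [..X/OOX/X.O]: 1 ply

[..X/OOX/X.O] X move#1: (0,0):-1/X.X/OOX/X.O, (0,1):-1/.XX/OOX/X.O, (2,1):+1/..X/OOX/XXO*
[..X/OOX/XXO] end (terminal -1, O#2); searched ..X/OOX/X.O to 4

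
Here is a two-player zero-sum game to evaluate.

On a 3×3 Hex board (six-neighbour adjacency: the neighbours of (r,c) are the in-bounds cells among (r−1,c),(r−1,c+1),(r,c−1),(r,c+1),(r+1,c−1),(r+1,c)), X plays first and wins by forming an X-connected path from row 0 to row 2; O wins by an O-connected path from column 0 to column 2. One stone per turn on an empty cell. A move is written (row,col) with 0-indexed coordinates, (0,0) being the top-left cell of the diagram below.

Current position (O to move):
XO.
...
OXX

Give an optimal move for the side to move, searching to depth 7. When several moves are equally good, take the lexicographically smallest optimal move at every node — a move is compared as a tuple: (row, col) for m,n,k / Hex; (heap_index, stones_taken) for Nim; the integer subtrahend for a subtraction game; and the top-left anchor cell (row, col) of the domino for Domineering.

ply 1, O at XO./.../OXX | (0,2)=+1→XOO/.../OXX*; (1,0)=-1→XO./O../OXX; (1,1)=+1→XO./.O./OXX; (1,2)=-1→XO./..O/OXX
ply 2, X at XOO/.../OXX | (1,0)=-1→XOO/X../OXX*; (1,1)=-1→XOO/.X./OXX; (1,2)=-1→XOO/..X/OXX
ply 3, O at XOO/X../OXX | (1,1)=+1→XOO/XO./OXX*; (1,2)=-1→XOO/X.O/OXX
ply 4: XOO/XO./OXX is terminal -1 (X); from XO./.../OXX depth 7

O's best at [XO./.../OXX]: (0,2)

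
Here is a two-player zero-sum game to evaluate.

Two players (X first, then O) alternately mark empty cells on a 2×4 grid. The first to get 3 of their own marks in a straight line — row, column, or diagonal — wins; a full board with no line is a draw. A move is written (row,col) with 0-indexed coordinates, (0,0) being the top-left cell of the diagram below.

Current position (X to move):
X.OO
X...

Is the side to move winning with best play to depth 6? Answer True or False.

[X.OO/X...] X move#1: (0,1):+0/XXOO/X...*, (1,1):-1/X.OO/XX.., (1,2):-1/X.OO/X.X., (1,3):-1/X.OO/X..X
[XXOO/X...] O move#2: (1,1):+0/XXOO/XO..*, (1,2):+0/XXOO/X.O., (1,3):+0/XXOO/X..O
[XXOO/XO..] X move#3: (1,2):+0/XXOO/XOX.*, (1,3):+0/XXOO/XO.X
[XXOO/XOX.] O move#4: (1,3):+0/XXOO/XOXO*
[XXOO/XOXO] end (terminal +0, X#5); searched X.OO/X... to 6

X winning at [X.OO/X...]: False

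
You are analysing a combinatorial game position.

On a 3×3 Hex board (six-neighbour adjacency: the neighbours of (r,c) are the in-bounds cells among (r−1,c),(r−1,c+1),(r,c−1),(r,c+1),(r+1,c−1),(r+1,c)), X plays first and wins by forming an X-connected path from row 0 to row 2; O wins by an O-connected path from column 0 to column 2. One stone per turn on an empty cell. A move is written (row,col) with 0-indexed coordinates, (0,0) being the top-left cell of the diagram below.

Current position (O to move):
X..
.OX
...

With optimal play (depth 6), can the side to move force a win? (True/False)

[X../.OX/...] O move#1: (0,1):-1/XO./.OX/..., (0,2):+1/X.O/.OX/...*, (1,0):-1/X../OOX/..., (2,0):-1/X../.OX/O.., (2,1):+1/X../.OX/.O., (2,2):+1/X../.OX/..O
[X.O/.OX/...] X move#2: (0,1):-1/XXO/.OX/...*, (1,0):-1/X.O/XOX/..., (2,0):-1/X.O/.OX/X.., (2,1):-1/X.O/.OX/.X., (2,2):-1/X.O/.OX/..X
[XXO/.OX/...] O move#3: (1,0):+1/XXO/OOX/...*, (2,0):+1/XXO/.OX/O.., (2,1):+1/XXO/.OX/.O., (2,2):+1/XXO/.OX/..O
[XXO/OOX/...] end (terminal -1, X#4); searched X../.OX/... to 6

O winning at [X../.OX/...]: True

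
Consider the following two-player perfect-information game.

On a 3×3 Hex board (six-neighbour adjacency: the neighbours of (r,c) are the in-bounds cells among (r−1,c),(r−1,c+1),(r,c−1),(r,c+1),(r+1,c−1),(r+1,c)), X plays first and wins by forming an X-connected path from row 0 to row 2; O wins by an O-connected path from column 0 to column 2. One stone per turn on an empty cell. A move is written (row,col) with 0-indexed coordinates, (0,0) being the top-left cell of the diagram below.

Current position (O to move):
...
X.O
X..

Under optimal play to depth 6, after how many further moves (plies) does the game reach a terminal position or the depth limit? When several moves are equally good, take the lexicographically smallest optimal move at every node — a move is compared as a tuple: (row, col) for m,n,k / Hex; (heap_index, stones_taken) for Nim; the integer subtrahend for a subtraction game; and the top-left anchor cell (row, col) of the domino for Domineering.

PV length from [.../X.O/X..]: 2 plies

p1 O@[.../X.O/X..]: (0,0)[O../X.O/X..]-1* (0,1)[.O./X.O/X..]-1 (0,2)[..O/X.O/X..]-1 (1,1)[.../XOO/X..]-1 (2,1)[.../X.O/XO.]-1 (2,2)[.../X.O/X.O]-1
p2 X@[O../X.O/X..]: (0,1)[OX./X.O/X..]+1* (0,2)[O.X/X.O/X..]+1 (1,1)[O../XXO/X..]+1 (2,1)[O../X.O/XX.]-1 (2,2)[O../X.O/X.X]-1
p3 O@[OX./X.O/X..] terminal -1; root [.../X.O/X..] d6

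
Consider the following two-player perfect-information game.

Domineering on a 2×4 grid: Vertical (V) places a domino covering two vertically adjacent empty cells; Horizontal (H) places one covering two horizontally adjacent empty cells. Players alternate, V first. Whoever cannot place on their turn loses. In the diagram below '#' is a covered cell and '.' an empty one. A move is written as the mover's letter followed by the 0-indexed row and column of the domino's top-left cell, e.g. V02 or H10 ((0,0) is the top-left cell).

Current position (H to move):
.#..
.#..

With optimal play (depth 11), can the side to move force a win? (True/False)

H winning at [.#../.#..]: True

p1 H@[.#../.#..]: H02[.###/.#..]+1* H12[.#../.###]+1
p2 V@[.###/.#..]: V00[####/##..]-1*
p3 H@[####/##..]: H12[####/####]+1*
p4 V@[####/####] terminal -1; root [.#../.#..] d11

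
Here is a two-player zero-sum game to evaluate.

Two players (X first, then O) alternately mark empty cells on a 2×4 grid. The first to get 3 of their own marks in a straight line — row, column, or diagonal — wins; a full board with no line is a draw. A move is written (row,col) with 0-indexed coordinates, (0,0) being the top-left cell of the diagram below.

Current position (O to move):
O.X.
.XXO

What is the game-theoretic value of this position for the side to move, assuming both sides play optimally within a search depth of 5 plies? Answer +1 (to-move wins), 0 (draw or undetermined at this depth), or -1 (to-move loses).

value(O.X./.XXO, O) = 0

p1 O@[O.X./.XXO]: (0,1)[OOX./.XXO]-1 (0,3)[O.XO/.XXO]-1 (1,0)[O.X./OXXO]+0*
p2 X@[O.X./OXXO]: (0,1)[OXX./OXXO]+0* (0,3)[O.XX/OXXO]+0
p3 O@[OXX./OXXO]: (0,3)[OXXO/OXXO]+0*
p4 X@[OXXO/OXXO] terminal +0; root [O.X./.XXO] d5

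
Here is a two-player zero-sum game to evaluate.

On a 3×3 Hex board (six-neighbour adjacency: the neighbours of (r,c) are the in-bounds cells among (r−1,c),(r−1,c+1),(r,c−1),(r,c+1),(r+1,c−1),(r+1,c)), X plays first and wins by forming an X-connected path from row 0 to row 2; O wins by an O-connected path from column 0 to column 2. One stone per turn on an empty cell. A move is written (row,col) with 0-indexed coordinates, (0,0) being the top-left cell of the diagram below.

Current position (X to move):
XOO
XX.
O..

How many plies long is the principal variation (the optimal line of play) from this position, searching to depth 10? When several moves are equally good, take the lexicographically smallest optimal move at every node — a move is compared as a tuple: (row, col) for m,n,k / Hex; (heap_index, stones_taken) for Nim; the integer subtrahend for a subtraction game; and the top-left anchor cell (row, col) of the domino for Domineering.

p1 X@[XOO/XX./O..]: (1,2)[XOO/XXX/O..]+1* (2,1)[XOO/XX./OX.]+1 (2,2)[XOO/XX./O.X]+1
p2 O@[XOO/XXX/O..]: (2,1)[XOO/XXX/OO.]-1* (2,2)[XOO/XXX/O.O]-1
p3 X@[XOO/XXX/OO.]: (2,2)[XOO/XXX/OOX]+1*
p4 O@[XOO/XXX/OOX] terminal -1; root [XOO/XX./O..] d10

PV length from [XOO/XX./O..]: 3 plies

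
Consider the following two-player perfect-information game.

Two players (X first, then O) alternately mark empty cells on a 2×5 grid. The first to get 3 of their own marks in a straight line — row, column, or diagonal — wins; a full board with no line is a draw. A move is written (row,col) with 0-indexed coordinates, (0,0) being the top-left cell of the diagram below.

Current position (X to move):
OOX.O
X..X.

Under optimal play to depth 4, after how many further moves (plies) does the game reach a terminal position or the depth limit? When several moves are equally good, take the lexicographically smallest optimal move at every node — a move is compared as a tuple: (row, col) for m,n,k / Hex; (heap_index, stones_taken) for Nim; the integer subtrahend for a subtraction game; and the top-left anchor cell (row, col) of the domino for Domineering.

ply 1, X at OOX.O/X..X. | (0,3)=+0→OOXXO/X..X.; (1,1)=+0→OOX.O/XX.X.; (1,2)=+1→OOX.O/X.XX.*; (1,4)=+0→OOX.O/X..XX
ply 2, O at OOX.O/X.XX. | (0,3)=-1→OOXOO/X.XX.*; (1,1)=-1→OOX.O/XOXX.; (1,4)=-1→OOX.O/X.XXO
ply 3, X at OOXOO/X.XX. | (1,1)=+1→OOXOO/XXXX.*; (1,4)=+1→OOXOO/X.XXX
ply 4: OOXOO/XXXX. is terminal -1 (O); from OOX.O/X..X. depth 4

PV length from [OOX.O/X..X.]: 3 plies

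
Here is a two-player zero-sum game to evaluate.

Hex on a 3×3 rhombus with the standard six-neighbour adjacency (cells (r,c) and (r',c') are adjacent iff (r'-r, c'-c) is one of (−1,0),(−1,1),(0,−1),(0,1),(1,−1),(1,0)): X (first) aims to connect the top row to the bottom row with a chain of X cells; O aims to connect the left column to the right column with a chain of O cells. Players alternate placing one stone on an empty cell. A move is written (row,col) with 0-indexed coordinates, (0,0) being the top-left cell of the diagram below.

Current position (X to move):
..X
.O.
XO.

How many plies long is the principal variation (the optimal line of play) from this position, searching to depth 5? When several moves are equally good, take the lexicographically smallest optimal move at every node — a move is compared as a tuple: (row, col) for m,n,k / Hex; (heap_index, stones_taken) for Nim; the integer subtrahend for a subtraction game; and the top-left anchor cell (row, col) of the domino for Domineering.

PV length from [..X/.O./XO.]: 3 plies

ply 1, X at ..X/.O./XO. | (0,0)=-1→X.X/.O./XO.; (0,1)=-1→.XX/.O./XO.; (1,0)=+1→..X/XO./XO.*; (1,2)=+1→..X/.OX/XO.; (2,2)=+1→..X/.O./XOX
ply 2, O at ..X/XO./XO. | (0,0)=-1→O.X/XO./XO.*; (0,1)=-1→.OX/XO./XO.; (1,2)=-1→..X/XOO/XO.; (2,2)=-1→..X/XO./XOO
ply 3, X at O.X/XO./XO. | (0,1)=+1→OXX/XO./XO.*; (1,2)=+1→O.X/XOX/XO.; (2,2)=+1→O.X/XO./XOX
ply 4: OXX/XO./XO. is terminal -1 (O); from ..X/.O./XO. depth 5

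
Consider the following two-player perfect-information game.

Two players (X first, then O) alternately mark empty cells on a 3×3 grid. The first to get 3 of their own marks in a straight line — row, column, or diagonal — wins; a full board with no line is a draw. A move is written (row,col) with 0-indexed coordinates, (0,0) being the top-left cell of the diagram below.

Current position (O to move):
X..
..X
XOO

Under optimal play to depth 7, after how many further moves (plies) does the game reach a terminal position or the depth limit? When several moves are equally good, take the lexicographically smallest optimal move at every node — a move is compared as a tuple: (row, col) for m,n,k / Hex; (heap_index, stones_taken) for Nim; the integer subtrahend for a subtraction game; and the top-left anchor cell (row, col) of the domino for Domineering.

PV length from [X../..X/XOO]: 2 plies

[X../..X/XOO] O move#1: (0,1):-1/XO./..X/XOO*, (0,2):-1/X.O/..X/XOO, (1,0):-1/X../O.X/XOO, (1,1):-1/X../.OX/XOO
[XO./..X/XOO] X move#2: (0,2):-1/XOX/..X/XOO, (1,0):+1/XO./X.X/XOO*, (1,1):+1/XO./.XX/XOO
[XO./X.X/XOO] end (terminal -1, O#3); searched X../..X/XOO to 7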